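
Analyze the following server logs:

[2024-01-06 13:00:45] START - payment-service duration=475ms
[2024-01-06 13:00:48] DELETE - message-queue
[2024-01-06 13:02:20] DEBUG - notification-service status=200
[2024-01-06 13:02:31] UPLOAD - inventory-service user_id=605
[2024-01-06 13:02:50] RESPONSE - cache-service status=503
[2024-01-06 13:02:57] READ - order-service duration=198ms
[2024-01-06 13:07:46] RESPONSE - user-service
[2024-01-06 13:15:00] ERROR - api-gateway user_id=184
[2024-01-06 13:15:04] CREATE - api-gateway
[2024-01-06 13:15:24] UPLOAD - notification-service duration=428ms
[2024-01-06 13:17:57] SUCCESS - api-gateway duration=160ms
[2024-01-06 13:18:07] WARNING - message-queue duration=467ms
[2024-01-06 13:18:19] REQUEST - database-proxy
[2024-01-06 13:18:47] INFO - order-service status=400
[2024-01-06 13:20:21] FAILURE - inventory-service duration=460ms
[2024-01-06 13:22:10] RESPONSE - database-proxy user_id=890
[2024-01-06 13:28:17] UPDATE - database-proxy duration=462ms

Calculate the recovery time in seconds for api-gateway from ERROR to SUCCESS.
177

To calculate recovery time:

1. Find ERROR event for api-gateway: 2024-01-06 13:15:00
2. Find next SUCCESS event for api-gateway: 2024-01-06 13:17:57
3. Recovery time: 2024-01-06 13:17:57 - 2024-01-06 13:15:00 = 177 seconds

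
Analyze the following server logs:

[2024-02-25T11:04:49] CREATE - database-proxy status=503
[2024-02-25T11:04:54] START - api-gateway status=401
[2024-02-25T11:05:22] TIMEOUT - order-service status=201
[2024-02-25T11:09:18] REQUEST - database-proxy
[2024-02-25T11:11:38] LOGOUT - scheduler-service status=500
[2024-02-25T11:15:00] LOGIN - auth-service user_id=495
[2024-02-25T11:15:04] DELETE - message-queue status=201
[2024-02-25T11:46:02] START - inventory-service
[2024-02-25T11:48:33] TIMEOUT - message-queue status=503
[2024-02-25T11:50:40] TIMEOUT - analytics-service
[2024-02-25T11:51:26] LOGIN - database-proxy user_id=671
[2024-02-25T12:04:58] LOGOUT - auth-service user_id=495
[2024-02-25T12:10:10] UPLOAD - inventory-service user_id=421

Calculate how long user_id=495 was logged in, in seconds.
2998

To calculate session duration:

1. Find LOGIN event for user_id=495: 2024-02-25T11:15:00
2. Find LOGOUT event for user_id=495: 2024-02-25T12:04:58
3. Session duration: 2024-02-25T12:04:58 - 2024-02-25T11:15:00 = 2998 seconds (49 minutes)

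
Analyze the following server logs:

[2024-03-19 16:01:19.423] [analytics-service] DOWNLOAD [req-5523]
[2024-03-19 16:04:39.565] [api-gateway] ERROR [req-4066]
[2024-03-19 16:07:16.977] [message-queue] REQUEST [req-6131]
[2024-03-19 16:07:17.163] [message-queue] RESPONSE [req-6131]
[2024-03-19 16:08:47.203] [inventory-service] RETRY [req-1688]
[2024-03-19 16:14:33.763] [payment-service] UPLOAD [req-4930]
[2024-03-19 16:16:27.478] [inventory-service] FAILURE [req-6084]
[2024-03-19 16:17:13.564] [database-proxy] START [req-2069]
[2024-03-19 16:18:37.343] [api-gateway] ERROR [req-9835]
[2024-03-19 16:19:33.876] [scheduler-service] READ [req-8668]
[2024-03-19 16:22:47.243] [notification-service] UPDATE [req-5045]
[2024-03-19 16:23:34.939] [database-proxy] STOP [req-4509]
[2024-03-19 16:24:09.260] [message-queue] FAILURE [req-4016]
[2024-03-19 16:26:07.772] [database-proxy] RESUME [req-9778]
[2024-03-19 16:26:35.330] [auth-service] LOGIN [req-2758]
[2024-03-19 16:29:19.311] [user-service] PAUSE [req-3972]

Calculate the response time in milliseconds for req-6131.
186

To calculate latency:

1. Find REQUEST with id req-6131: 2024-03-19 16:07:16.977
2. Find RESPONSE with id req-6131: 2024-03-19 16:07:17.163
3. Latency: 2024-03-19 16:07:17.163 - 2024-03-19 16:07:16.977 = 186ms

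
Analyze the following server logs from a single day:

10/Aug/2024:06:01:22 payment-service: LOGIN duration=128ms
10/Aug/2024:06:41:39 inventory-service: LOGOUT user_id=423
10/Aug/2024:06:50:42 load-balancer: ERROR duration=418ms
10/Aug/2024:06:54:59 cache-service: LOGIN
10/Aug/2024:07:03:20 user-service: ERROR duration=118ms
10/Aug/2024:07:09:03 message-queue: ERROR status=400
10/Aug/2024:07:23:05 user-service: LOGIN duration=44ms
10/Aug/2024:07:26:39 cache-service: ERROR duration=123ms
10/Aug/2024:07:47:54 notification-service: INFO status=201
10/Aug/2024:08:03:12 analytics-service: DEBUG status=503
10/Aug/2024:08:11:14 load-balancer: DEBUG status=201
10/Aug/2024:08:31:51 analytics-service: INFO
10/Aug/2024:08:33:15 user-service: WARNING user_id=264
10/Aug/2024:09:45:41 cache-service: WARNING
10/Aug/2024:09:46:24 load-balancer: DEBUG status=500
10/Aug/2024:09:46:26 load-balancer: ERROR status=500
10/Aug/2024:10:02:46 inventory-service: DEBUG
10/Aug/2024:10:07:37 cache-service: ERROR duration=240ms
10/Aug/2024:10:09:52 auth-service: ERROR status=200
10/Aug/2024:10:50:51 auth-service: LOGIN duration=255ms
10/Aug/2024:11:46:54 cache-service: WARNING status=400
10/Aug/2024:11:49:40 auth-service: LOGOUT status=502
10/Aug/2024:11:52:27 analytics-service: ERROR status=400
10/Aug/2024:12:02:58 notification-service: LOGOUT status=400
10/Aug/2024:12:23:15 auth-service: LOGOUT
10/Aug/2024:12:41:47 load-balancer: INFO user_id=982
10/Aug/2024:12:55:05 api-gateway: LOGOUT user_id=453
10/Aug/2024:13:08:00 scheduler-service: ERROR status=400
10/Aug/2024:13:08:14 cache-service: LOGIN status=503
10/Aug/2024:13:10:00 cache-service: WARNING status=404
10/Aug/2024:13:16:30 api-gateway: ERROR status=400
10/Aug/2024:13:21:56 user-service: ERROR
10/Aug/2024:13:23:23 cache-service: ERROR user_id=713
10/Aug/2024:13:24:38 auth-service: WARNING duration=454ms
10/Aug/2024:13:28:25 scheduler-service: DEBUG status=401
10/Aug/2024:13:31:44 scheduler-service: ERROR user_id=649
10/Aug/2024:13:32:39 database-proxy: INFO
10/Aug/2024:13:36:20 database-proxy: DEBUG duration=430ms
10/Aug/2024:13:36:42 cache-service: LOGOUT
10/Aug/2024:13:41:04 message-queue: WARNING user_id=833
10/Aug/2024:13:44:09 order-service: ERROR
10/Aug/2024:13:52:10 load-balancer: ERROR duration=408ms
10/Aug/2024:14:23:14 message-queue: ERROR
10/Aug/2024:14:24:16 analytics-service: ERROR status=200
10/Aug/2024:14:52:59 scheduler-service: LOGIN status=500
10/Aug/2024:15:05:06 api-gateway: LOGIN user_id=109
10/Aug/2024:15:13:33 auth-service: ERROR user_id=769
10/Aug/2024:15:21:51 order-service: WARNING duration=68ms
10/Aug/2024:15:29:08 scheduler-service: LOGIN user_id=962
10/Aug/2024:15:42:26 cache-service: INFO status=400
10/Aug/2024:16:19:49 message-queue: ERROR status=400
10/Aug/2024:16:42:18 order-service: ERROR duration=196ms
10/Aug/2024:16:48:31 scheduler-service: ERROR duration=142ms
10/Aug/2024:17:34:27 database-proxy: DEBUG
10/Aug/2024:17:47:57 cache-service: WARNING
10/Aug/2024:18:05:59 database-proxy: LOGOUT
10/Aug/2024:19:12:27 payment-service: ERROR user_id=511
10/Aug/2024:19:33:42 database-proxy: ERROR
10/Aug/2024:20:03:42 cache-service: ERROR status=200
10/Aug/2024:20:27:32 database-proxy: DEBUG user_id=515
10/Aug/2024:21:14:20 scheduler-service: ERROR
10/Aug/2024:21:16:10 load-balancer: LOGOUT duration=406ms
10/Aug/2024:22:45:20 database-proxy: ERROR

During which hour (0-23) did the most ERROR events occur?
13

To find the peak hour:

1. Group all ERROR events by hour
2. Count events in each hour
3. Find hour with maximum count
4. Peak hour: 13 (with 7 events)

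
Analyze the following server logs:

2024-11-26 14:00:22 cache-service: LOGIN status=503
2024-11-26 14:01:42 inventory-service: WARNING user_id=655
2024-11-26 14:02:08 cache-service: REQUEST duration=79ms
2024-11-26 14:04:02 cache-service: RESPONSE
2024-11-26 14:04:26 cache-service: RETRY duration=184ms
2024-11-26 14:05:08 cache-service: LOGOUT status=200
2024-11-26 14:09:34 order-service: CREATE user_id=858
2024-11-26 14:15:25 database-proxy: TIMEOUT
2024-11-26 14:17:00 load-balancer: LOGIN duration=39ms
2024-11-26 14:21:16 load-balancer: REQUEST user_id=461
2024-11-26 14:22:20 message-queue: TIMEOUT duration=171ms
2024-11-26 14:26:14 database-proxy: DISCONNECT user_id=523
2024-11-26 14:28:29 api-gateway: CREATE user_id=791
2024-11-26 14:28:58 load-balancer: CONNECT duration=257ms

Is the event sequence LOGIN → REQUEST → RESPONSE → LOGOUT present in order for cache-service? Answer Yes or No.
Yes

To verify sequence order:

1. Find all events in sequence LOGIN → REQUEST → RESPONSE → LOGOUT for cache-service
2. Extract their timestamps
3. Check if timestamps are in ascending order
4. Result: Yes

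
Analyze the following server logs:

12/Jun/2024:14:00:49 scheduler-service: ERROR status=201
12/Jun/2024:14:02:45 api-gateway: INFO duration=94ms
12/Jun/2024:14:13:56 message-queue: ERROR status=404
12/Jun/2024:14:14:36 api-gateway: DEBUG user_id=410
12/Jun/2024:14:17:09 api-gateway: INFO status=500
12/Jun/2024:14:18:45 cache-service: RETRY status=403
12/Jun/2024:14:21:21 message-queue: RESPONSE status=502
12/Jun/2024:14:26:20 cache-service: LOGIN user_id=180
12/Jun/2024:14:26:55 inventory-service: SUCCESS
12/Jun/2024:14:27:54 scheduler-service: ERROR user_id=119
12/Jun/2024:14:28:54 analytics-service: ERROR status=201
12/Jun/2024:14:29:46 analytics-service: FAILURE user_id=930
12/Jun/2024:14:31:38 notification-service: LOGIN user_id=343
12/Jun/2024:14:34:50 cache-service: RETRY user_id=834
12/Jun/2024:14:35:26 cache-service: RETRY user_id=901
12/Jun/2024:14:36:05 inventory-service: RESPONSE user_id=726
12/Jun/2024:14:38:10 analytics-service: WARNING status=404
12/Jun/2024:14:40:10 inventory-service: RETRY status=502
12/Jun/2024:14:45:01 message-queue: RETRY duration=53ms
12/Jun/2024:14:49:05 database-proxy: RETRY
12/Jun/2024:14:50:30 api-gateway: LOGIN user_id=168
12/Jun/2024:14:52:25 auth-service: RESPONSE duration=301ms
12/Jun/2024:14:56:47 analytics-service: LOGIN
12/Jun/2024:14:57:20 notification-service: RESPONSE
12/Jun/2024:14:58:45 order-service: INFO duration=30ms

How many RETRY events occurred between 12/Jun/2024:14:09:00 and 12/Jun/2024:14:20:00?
1

To count events in the time window:

1. Window boundaries: 12/Jun/2024:14:09:00 to 12/Jun/2024:14:20:00
2. Filter for RETRY events within this window
3. Count matching events: 1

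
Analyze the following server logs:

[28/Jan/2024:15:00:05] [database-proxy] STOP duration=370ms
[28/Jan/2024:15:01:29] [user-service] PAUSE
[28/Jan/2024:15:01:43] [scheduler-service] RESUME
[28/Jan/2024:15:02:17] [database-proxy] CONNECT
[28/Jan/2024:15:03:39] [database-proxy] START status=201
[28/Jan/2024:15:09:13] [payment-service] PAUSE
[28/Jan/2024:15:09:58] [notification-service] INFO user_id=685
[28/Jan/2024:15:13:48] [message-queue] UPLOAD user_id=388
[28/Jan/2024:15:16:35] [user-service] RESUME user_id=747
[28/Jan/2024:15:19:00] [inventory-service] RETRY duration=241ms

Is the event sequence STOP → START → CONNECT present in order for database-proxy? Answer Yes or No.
No

To verify sequence order:

1. Find all events in sequence STOP → START → CONNECT for database-proxy
2. Extract their timestamps
3. Check if timestamps are in ascending order
4. Result: No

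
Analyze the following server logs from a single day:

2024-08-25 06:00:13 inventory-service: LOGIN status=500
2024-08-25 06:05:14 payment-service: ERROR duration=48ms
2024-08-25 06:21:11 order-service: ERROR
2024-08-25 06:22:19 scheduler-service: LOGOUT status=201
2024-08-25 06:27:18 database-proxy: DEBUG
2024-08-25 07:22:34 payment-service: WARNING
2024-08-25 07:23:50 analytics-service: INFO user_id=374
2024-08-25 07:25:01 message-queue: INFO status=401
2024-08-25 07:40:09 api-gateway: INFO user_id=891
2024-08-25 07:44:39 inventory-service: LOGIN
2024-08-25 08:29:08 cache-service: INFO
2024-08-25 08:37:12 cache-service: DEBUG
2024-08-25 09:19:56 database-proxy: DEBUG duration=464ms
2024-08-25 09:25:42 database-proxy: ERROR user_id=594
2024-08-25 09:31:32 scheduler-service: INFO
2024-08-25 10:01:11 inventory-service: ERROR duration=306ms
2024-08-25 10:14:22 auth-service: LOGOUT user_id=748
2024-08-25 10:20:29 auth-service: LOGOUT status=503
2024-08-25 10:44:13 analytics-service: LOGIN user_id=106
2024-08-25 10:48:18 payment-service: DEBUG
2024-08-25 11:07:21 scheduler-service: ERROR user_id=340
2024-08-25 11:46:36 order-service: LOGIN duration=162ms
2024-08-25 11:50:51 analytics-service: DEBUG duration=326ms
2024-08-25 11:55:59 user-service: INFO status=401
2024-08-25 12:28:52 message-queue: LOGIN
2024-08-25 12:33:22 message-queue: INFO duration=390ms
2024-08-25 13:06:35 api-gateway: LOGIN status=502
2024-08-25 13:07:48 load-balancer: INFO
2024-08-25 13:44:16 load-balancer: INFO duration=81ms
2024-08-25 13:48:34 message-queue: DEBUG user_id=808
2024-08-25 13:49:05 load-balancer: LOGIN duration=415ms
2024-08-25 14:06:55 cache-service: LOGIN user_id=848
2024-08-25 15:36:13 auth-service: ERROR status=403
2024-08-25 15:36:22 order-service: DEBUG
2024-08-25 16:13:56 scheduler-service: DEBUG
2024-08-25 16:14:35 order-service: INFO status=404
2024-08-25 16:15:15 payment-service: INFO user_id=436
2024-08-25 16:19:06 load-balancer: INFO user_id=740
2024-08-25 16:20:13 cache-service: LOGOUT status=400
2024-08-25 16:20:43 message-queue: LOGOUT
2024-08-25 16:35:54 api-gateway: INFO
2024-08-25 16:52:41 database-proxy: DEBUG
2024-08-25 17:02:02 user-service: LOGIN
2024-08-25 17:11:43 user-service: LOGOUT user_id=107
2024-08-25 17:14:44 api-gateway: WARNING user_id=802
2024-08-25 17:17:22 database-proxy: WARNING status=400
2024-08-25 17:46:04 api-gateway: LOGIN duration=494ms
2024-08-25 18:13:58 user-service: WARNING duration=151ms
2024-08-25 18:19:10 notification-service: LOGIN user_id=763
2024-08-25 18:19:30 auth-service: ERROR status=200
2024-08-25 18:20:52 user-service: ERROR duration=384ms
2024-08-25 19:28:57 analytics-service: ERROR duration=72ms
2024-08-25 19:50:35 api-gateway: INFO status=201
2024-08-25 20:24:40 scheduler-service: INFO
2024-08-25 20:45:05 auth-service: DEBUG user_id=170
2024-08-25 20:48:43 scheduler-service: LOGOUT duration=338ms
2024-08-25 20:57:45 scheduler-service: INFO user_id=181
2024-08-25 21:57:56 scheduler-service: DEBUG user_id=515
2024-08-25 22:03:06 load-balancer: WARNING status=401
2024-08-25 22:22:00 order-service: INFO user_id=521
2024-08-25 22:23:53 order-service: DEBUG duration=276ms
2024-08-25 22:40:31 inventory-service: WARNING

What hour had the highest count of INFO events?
16

To find the peak hour:

1. Group all INFO events by hour
2. Count events in each hour
3. Find hour with maximum count
4. Peak hour: 16 (with 4 events)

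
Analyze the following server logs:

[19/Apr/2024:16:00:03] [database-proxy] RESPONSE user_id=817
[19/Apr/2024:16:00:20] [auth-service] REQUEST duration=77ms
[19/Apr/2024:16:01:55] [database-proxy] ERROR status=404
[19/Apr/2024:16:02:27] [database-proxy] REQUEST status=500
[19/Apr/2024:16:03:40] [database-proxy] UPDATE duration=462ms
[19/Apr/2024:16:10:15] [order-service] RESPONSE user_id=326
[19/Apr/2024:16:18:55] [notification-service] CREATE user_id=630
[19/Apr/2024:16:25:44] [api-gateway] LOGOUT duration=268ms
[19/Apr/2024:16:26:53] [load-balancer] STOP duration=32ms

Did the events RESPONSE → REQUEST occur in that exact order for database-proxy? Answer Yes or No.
Yes

To verify sequence order:

1. Find all events in sequence RESPONSE → REQUEST for database-proxy
2. Extract their timestamps
3. Check if timestamps are in ascending order
4. Result: Yes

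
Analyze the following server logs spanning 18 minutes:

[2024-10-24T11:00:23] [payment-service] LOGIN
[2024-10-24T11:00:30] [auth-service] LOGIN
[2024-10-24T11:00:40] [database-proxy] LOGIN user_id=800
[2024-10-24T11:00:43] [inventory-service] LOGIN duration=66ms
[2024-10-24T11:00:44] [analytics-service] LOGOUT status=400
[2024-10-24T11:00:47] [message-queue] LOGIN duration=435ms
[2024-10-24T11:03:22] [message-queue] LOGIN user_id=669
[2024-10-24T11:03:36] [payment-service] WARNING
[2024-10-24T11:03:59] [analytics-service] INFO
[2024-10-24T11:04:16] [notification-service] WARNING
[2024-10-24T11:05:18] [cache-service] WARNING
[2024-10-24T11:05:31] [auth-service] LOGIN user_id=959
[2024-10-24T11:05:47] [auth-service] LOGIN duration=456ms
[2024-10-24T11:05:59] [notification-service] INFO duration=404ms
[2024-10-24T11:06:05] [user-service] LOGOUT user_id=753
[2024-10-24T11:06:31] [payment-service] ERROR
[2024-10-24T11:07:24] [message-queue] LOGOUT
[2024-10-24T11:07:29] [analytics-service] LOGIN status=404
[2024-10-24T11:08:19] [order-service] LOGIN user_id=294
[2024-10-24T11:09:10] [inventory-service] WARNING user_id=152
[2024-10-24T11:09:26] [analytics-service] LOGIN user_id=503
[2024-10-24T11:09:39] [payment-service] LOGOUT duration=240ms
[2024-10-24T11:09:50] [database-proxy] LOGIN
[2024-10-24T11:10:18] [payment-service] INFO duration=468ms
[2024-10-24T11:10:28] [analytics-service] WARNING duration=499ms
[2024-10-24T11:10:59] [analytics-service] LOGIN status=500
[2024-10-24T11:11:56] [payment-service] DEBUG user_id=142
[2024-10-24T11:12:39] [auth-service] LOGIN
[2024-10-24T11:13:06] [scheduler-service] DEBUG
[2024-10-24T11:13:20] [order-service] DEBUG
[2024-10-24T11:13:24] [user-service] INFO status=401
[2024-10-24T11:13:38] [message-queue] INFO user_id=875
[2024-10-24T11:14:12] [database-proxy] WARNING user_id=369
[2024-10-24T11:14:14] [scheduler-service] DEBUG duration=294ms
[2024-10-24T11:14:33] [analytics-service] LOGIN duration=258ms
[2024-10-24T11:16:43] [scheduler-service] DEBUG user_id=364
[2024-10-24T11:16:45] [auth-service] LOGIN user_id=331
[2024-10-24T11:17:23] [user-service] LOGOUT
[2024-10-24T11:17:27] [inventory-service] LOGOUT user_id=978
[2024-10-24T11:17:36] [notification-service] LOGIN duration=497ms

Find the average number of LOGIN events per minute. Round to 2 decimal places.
0.94

To calculate the rate:

1. Count total LOGIN events: 17
2. Total time period: 18 minutes
3. Rate = 17 / 18 = 0.94 events per minute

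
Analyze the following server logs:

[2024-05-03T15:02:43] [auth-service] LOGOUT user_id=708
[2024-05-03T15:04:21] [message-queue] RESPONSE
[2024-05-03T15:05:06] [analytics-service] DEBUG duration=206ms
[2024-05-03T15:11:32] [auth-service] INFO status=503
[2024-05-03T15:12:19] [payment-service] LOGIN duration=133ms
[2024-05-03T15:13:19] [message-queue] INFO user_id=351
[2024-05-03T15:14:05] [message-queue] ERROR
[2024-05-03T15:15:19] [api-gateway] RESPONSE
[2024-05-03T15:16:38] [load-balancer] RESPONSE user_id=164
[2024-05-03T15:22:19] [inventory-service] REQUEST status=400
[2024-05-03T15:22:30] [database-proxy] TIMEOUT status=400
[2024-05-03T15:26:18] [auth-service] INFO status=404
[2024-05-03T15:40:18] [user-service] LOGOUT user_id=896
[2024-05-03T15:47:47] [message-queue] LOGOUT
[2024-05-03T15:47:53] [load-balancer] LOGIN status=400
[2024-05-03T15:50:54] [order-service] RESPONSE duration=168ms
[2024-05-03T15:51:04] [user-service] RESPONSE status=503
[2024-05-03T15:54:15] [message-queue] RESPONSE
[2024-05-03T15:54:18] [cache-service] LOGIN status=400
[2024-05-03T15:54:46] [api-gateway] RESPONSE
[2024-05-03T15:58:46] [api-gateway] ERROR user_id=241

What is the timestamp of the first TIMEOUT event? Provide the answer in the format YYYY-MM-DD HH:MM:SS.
2024-05-03 15:22:30

To find the first event:

1. Filter for all TIMEOUT events
2. Sort by timestamp
3. Select the first one
4. Timestamp: 2024-05-03 15:22:30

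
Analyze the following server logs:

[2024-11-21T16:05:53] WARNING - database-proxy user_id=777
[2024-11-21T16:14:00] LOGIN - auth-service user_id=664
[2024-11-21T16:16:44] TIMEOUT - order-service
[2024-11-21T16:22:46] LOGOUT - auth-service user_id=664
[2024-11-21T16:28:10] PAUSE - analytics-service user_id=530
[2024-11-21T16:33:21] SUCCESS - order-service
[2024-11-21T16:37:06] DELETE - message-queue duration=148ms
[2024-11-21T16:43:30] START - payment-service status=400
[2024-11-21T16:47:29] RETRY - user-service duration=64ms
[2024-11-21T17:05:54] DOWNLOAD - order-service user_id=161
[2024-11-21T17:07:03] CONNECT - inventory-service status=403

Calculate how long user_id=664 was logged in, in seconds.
526

To calculate session duration:

1. Find LOGIN event for user_id=664: 2024-11-21T16:14:00
2. Find LOGOUT event for user_id=664: 2024-11-21T16:22:46
3. Session duration: 2024-11-21T16:22:46 - 2024-11-21T16:14:00 = 526 seconds (8 minutes)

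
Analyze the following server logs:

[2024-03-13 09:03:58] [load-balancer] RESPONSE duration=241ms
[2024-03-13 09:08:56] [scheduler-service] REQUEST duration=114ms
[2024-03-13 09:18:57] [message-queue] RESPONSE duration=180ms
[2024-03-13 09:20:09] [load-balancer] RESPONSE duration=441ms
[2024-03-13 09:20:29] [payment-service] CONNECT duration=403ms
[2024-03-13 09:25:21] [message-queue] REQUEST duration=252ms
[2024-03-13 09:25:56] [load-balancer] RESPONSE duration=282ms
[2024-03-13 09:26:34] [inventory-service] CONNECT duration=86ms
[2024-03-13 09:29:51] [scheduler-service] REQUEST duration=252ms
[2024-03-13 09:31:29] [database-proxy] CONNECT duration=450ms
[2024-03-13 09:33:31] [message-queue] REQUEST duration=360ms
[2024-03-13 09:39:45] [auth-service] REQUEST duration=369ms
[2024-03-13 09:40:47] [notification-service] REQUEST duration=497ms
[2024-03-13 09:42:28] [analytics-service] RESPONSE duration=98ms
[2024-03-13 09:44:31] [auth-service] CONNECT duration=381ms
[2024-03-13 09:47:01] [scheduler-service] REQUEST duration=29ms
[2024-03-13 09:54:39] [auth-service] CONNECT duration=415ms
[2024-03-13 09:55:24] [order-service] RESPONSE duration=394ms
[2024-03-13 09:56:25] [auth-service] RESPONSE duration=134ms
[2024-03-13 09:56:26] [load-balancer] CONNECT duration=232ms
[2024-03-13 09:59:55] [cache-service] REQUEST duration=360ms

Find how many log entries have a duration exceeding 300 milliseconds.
10

To count timeouts:

1. Threshold: 300ms
2. Extract duration from each log entry
3. Count entries where duration > 300
4. Timeout count: 10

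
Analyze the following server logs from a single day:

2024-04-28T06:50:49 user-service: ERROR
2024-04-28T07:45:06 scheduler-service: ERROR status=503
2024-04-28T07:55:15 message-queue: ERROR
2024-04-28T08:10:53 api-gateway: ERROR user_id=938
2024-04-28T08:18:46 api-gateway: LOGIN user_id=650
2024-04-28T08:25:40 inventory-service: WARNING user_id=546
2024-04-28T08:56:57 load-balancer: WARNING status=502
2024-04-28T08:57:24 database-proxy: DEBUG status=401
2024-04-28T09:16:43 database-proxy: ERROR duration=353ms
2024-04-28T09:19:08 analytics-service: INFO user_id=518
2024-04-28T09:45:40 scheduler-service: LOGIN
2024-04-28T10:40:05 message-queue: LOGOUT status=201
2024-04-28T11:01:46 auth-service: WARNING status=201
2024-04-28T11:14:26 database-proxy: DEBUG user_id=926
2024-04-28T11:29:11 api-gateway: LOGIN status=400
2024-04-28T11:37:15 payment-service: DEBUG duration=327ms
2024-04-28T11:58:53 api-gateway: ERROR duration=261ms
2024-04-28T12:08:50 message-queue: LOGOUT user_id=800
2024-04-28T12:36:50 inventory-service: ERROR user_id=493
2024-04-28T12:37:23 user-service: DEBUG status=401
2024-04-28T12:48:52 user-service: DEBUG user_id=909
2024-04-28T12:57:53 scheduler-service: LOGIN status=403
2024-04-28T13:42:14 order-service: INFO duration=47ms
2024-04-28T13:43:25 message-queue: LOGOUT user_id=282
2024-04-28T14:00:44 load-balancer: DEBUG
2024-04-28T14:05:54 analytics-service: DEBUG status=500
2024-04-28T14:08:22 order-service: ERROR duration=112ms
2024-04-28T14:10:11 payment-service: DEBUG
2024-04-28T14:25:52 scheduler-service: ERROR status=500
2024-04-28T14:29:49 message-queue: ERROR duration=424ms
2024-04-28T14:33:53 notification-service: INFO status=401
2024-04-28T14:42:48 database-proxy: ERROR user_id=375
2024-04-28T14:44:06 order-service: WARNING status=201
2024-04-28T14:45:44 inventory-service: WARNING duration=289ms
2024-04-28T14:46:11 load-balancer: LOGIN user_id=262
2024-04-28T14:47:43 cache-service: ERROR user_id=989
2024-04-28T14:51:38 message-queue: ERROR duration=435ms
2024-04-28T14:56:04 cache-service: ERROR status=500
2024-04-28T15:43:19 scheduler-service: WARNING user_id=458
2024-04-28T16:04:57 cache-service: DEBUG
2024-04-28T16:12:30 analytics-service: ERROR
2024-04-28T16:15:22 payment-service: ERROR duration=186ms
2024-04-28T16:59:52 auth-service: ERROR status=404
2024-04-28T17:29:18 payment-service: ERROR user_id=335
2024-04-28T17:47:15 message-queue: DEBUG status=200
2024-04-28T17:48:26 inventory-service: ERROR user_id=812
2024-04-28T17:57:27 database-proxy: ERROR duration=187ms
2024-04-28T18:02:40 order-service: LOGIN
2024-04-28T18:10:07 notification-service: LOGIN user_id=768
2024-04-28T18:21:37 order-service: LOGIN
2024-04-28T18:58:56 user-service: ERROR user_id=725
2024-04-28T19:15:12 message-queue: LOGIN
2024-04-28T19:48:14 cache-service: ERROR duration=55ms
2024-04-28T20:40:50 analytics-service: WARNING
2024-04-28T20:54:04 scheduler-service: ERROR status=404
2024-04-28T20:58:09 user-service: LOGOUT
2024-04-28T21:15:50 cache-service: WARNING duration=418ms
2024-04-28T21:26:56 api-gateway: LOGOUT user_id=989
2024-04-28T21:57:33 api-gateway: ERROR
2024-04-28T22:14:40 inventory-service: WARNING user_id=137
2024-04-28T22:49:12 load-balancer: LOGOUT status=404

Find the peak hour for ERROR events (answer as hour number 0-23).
14

To find the peak hour:

1. Group all ERROR events by hour
2. Count events in each hour
3. Find hour with maximum count
4. Peak hour: 14 (with 7 events)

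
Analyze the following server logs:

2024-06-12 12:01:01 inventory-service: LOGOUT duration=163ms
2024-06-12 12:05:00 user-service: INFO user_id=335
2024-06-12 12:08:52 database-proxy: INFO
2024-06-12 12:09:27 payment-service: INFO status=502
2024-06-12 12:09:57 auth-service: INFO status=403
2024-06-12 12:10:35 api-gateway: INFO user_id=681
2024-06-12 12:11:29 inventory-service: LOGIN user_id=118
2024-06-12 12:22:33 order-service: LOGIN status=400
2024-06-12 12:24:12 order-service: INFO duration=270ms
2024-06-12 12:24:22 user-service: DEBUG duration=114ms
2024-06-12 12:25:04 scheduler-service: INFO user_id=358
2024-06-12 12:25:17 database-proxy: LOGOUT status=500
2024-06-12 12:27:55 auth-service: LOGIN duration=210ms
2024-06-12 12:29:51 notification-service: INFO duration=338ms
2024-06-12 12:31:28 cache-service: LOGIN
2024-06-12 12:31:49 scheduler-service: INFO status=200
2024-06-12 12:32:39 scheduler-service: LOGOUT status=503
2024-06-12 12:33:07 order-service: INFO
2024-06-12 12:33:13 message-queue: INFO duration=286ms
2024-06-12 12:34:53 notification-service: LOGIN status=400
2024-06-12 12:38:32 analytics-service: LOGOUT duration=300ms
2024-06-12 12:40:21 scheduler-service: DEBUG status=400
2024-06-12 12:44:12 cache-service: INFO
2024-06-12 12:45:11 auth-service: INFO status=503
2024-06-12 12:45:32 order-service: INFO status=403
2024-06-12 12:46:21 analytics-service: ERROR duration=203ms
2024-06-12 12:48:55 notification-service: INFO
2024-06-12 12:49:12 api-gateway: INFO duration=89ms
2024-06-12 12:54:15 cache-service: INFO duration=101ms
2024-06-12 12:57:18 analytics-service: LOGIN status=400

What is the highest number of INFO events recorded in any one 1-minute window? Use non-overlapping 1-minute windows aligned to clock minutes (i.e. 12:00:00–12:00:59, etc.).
2

To find the burst window:

1. Divide the log period into non-overlapping 1-minute windows starting at 12:00
2. Count INFO events in each window
3. Find the window with maximum count
4. Maximum events in a window: 2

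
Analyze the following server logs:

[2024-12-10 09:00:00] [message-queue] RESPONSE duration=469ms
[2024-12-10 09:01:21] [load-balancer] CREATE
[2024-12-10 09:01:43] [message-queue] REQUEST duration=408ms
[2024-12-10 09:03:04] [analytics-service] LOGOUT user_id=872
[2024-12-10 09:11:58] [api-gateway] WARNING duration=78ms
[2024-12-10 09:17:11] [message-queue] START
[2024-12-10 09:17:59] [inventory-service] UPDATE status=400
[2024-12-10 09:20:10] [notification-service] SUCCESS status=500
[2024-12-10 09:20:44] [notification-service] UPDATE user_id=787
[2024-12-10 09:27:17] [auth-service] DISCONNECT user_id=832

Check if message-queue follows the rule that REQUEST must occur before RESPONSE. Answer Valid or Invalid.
Invalid

To validate ordering:

1. Required order: REQUEST → RESPONSE
2. Rule: REQUEST must occur before RESPONSE
3. Check actual order of events for message-queue
4. Result: Invalid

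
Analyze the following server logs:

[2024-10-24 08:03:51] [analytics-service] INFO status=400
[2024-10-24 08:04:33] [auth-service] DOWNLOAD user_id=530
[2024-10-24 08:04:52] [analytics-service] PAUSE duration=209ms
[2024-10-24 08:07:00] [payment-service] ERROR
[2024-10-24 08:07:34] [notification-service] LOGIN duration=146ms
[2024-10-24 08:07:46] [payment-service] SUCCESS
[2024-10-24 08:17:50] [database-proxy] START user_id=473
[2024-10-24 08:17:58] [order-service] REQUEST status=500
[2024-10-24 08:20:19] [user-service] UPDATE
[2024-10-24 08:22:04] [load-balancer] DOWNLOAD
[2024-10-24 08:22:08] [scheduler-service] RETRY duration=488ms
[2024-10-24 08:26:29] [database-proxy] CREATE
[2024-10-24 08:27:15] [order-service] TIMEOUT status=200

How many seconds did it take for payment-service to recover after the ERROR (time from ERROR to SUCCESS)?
46

To calculate recovery time:

1. Find ERROR event for payment-service: 2024-10-24 08:07:00
2. Find next SUCCESS event for payment-service: 2024-10-24 08:07:46
3. Recovery time: 2024-10-24 08:07:46 - 2024-10-24 08:07:00 = 46 seconds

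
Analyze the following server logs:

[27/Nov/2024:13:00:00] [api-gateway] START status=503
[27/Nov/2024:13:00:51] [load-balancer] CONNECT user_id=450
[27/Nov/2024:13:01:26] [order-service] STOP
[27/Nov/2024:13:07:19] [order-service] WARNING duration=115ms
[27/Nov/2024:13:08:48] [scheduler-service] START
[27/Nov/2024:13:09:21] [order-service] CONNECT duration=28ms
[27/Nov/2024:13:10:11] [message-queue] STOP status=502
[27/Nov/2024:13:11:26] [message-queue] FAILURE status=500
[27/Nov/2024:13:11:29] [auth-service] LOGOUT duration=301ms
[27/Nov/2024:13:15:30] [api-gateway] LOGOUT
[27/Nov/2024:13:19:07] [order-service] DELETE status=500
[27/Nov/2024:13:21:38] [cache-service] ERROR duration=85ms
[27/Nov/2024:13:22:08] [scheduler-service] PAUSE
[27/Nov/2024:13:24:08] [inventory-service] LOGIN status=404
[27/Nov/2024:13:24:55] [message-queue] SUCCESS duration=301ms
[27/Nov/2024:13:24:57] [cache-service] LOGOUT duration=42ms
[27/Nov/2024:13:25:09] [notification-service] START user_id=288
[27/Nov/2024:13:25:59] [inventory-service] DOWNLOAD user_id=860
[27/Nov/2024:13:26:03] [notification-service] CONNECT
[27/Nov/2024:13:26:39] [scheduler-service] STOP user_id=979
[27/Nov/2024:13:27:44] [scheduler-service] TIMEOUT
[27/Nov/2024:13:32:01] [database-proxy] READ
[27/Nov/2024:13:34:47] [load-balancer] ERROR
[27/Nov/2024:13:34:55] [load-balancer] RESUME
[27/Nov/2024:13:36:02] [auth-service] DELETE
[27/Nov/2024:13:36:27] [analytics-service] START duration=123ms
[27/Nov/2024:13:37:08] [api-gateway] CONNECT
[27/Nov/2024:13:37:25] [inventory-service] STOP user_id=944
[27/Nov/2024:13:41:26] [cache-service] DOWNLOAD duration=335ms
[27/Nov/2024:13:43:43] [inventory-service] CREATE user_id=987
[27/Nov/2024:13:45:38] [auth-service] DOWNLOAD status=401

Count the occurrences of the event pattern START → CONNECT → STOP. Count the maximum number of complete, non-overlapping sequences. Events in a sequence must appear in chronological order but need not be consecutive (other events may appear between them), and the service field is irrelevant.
4

To count sequences:

1. Look for pattern: START → CONNECT → STOP
2. Greedily scan the log in chronological order, matching each sequence element in turn (ignoring service)
3. Each time the full pattern completes, increment the count and restart matching from the next event
4. Complete non-overlapping sequences found: 4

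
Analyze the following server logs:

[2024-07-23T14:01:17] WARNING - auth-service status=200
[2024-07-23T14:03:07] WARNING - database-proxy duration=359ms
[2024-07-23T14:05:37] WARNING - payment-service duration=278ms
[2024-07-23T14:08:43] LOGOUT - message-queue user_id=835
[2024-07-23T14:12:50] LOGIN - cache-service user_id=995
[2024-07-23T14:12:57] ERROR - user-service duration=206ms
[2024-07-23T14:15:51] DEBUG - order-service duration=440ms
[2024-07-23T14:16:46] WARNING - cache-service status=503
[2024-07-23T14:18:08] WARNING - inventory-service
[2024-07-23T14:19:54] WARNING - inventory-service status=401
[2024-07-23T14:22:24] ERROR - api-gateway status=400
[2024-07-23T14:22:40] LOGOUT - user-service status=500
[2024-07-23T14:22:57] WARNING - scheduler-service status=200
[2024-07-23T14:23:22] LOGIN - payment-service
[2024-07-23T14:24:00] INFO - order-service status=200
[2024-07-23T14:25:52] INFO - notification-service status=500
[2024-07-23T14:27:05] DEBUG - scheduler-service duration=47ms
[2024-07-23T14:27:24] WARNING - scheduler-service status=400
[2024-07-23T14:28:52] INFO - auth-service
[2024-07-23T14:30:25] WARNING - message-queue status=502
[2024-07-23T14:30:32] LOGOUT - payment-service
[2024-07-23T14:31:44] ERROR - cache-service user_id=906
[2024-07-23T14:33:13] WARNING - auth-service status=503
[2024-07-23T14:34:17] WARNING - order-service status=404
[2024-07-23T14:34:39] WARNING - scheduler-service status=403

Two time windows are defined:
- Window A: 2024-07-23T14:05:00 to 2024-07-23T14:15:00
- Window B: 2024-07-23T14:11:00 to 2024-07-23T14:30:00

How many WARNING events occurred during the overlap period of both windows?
0

To find overlap events:

1. Window A: 2024-07-23T14:05:00 to 2024-07-23T14:15:00
2. Window B: 2024-07-23T14:11:00 to 2024-07-23T14:30:00
3. Overlap period: 2024-07-23T14:11:00 to 2024-07-23T14:15:00
4. Count WARNING events in overlap: 0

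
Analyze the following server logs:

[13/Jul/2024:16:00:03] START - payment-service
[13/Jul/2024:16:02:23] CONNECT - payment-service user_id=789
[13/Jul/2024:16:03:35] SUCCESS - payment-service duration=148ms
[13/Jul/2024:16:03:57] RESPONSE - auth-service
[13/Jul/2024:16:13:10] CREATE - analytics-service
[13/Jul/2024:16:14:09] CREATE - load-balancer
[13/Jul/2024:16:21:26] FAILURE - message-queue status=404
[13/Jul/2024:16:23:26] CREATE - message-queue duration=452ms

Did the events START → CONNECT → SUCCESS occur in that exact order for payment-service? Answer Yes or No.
Yes

To verify sequence order:

1. Find all events in sequence START → CONNECT → SUCCESS for payment-service
2. Extract their timestamps
3. Check if timestamps are in ascending order
4. Result: Yes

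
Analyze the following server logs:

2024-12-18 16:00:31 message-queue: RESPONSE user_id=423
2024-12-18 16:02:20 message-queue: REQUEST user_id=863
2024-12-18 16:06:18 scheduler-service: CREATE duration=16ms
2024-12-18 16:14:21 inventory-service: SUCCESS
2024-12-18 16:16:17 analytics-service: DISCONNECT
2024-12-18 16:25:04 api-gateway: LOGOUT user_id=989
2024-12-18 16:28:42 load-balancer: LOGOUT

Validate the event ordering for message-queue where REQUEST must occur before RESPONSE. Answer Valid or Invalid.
Invalid

To validate ordering:

1. Required order: REQUEST → RESPONSE
2. Rule: REQUEST must occur before RESPONSE
3. Check actual order of events for message-queue
4. Result: Invalid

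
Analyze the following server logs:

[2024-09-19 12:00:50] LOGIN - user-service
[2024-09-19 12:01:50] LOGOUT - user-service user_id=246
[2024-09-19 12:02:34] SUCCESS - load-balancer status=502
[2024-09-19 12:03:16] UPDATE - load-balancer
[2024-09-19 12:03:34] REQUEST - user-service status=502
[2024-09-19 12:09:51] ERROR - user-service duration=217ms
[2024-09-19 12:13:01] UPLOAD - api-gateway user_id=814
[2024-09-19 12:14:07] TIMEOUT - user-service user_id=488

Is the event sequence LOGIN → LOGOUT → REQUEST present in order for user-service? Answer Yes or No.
Yes

To verify sequence order:

1. Find all events in sequence LOGIN → LOGOUT → REQUEST for user-service
2. Extract their timestamps
3. Check if timestamps are in ascending order
4. Result: Yes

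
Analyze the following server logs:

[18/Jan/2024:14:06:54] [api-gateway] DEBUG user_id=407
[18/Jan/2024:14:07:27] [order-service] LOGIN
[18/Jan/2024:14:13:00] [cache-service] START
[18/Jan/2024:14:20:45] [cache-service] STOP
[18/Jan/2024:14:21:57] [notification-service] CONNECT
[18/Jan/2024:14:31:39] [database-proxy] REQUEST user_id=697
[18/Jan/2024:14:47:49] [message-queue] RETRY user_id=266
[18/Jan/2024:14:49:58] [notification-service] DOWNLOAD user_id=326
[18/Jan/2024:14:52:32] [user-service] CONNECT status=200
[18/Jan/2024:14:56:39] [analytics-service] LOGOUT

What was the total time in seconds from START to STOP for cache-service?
465

To calculate state duration:

1. Find START event for cache-service: 18/Jan/2024:14:13:00
2. Find STOP event for cache-service: 18/Jan/2024:14:20:45
3. Calculate duration: 18/Jan/2024:14:20:45 - 18/Jan/2024:14:13:00 = 465 seconds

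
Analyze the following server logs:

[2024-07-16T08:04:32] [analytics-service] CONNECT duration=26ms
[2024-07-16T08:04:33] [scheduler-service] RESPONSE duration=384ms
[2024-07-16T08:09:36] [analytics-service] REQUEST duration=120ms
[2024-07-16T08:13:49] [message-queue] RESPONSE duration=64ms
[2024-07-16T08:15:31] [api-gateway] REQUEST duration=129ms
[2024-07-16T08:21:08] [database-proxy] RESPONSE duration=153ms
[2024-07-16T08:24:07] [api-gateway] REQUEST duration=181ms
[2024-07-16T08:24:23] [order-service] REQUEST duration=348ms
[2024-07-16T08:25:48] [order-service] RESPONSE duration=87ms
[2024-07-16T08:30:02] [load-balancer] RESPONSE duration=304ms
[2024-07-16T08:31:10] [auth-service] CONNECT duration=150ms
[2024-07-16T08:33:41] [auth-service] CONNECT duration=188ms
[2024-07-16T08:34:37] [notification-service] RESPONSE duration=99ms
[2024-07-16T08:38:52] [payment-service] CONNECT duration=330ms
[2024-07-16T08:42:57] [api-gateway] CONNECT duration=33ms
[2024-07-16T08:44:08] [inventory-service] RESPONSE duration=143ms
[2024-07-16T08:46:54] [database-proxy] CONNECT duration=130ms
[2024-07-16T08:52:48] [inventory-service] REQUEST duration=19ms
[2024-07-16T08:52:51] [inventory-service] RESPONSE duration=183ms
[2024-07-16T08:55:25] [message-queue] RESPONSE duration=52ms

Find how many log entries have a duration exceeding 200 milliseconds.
4

To count timeouts:

1. Threshold: 200ms
2. Extract duration from each log entry
3. Count entries where duration > 200
4. Timeout count: 4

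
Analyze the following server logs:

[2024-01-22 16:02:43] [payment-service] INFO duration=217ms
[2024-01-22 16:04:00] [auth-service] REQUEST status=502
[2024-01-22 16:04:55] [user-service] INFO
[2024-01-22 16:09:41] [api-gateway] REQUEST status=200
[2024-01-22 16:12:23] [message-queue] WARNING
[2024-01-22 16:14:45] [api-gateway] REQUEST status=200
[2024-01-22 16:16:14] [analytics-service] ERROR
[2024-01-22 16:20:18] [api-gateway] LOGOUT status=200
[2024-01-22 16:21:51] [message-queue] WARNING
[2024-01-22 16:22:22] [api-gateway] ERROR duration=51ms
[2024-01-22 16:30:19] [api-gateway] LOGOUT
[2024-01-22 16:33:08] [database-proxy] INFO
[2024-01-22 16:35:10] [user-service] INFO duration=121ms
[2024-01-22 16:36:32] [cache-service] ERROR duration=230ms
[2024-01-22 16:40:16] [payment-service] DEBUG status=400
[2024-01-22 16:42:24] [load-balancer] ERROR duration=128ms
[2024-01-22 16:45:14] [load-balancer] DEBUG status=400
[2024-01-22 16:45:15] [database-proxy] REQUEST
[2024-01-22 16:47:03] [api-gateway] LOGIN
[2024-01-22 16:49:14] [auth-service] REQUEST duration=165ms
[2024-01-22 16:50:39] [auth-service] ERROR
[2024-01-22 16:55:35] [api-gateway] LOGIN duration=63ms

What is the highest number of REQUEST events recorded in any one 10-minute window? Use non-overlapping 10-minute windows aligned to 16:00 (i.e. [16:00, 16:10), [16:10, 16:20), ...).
2

To find the burst window:

1. Divide the log period into non-overlapping 10-minute windows starting at 16:00
2. Count REQUEST events in each window
3. Find the window with maximum count
4. Maximum events in a window: 2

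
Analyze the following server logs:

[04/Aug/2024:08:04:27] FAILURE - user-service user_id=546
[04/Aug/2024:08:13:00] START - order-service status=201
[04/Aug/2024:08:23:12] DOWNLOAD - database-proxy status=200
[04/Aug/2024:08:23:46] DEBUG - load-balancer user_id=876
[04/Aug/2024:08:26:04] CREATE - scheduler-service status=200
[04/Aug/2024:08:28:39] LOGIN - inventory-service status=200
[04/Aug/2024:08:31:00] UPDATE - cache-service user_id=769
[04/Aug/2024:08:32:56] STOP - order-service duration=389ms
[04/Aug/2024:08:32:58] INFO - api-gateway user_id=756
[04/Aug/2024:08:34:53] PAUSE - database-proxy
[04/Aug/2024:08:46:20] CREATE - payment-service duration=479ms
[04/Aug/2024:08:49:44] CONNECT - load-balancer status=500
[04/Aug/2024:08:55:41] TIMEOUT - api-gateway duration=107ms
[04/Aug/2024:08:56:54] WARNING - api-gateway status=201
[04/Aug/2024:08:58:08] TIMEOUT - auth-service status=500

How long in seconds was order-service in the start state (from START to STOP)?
1196

To calculate state duration:

1. Find START event for order-service: 04/Aug/2024:08:13:00
2. Find STOP event for order-service: 04/Aug/2024:08:32:56
3. Calculate duration: 04/Aug/2024:08:32:56 - 04/Aug/2024:08:13:00 = 1196 seconds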